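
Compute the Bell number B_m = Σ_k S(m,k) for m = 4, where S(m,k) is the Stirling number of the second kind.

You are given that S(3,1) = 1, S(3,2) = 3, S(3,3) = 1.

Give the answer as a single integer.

row 4: T[4][1]=1·1+0=1  T[4][2]=2·3+1=7  T[4][3]=3·1+3=6  T[4][4]=4·0+1=1
B_4 = ΣS(4,k) = 1+7+6+1 = 15

15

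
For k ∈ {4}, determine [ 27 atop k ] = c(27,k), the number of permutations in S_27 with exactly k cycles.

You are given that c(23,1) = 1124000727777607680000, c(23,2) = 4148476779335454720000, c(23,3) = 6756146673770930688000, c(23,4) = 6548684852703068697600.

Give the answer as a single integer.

2761307967193712729035776000

r24: T_24,1=23×1124000727777607680000+0=25852016738884976640000; T_24,2=23×4148476779335454720000+1124000727777607680000=96538966652493066240000; T_24,3=23×6756146673770930688000+4148476779335454720000=159539850276066860544000; T_24,4=23×6548684852703068697600+6756146673770930688000=157375898285941510732800
r25: T_25,2=24×96538966652493066240000+25852016738884976640000=2342787216398718566400000; T_25,3=24×159539850276066860544000+96538966652493066240000=3925495373278097719296000; T_25,4=24×157375898285941510732800+159539850276066860544000=3936561409138663118131200
r26: T_26,3=25×3925495373278097719296000+2342787216398718566400000=100480171548351161548800000; T_26,4=25×3936561409138663118131200+3925495373278097719296000=102339530601744675672576000
r27: T_27,4=26×102339530601744675672576000+100480171548351161548800000=2761307967193712729035776000
Read c(27,4) = 2761307967193712729035776000.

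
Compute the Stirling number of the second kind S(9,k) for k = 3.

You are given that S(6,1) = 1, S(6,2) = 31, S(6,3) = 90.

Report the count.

3025

@7  (7,1):1·1+0→1, (7,2):31·2+1→63, (7,3):90·3+31→301
@8  (8,2):63·2+1→127, (8,3):301·3+63→966
@9  (9,3):966·3+127→3025
Read S(9,3) = 3025.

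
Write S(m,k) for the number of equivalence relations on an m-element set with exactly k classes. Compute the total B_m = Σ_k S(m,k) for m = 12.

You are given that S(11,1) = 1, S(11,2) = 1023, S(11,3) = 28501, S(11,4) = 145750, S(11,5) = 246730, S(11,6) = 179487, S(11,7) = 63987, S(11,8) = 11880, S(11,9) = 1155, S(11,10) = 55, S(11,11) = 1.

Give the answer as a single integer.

r12: T_12,1=1×1+0=1; T_12,2=2×1023+1=2047; T_12,3=3×28501+1023=86526; T_12,4=4×145750+28501=611501; T_12,5=5×246730+145750=1379400; T_12,6=6×179487+246730=1323652; T_12,7=7×63987+179487=627396; T_12,8=8×11880+63987=159027; T_12,9=9×1155+11880=22275; T_12,10=10×55+1155=1705; T_12,11=11×1+55=66; T_12,12=12×0+1=1
B_12 = ΣS(12,k) = 1+2047+86526+611501+1379400+1323652+627396+159027+22275+1705+66+1 = 4213597

4213597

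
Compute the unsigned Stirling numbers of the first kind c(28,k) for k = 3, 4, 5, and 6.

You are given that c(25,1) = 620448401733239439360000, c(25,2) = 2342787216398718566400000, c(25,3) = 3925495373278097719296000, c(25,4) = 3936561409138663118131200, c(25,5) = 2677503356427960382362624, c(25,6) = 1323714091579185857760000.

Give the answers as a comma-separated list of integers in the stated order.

73689668464006010184007680000, 77226989703299075087834112000, 55278125307966865191587481600, 28969458895980281319670568448

[26] T[26,1]:25*620448401733239439360000+0=15511210043330985984000000 · T[26,2]:25*2342787216398718566400000+620448401733239439360000=59190128811701203599360000 · T[26,3]:25*3925495373278097719296000+2342787216398718566400000=100480171548351161548800000 · T[26,4]:25*3936561409138663118131200+3925495373278097719296000=102339530601744675672576000 · T[26,5]:25*2677503356427960382362624+3936561409138663118131200=70874145319837672677196800 · T[26,6]:25*1323714091579185857760000+2677503356427960382362624=35770355645907606826362624
[27] T[27,2]:26*59190128811701203599360000+15511210043330985984000000=1554454559147562279567360000 · T[27,3]:26*100480171548351161548800000+59190128811701203599360000=2671674589068831403868160000 · T[27,4]:26*102339530601744675672576000+100480171548351161548800000=2761307967193712729035776000 · T[27,5]:26*70874145319837672677196800+102339530601744675672576000=1945067308917524165279692800 · T[27,6]:26*35770355645907606826362624+70874145319837672677196800=1000903392113435450162625024
[28] T[28,3]:27*2671674589068831403868160000+1554454559147562279567360000=73689668464006010184007680000 · T[28,4]:27*2761307967193712729035776000+2671674589068831403868160000=77226989703299075087834112000 · T[28,5]:27*1945067308917524165279692800+2761307967193712729035776000=55278125307966865191587481600 · T[28,6]:27*1000903392113435450162625024+1945067308917524165279692800=28969458895980281319670568448
Read c(28,3) = 73689668464006010184007680000, c(28,4) = 77226989703299075087834112000, c(28,5) = 55278125307966865191587481600, c(28,6) = 28969458895980281319670568448.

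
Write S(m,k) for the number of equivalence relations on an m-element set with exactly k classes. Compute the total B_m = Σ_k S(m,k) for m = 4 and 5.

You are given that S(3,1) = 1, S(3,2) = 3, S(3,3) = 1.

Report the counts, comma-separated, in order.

15, 52

row 4: T[4][1]=1·1+0=1  T[4][2]=2·3+1=7  T[4][3]=3·1+3=6  T[4][4]=4·0+1=1
row 5: T[5][1]=1·1+0=1  T[5][2]=2·7+1=15  T[5][3]=3·6+7=25  T[5][4]=4·1+6=10  T[5][5]=5·0+1=1
B_4 = ΣS(4,k) = 1+7+6+1 = 15
B_5 = ΣS(5,k) = 1+15+25+10+1 = 52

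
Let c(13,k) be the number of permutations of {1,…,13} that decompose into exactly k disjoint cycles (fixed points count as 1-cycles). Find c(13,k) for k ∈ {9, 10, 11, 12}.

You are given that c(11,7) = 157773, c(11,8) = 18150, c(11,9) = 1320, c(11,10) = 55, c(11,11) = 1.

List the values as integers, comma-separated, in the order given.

749463, 55770, 2717, 78

@12  (12,8):18150·11+157773→357423, (12,9):1320·11+18150→32670, (12,10):55·11+1320→1925, (12,11):1·11+55→66, (12,12):0·11+1→1
@13  (13,9):32670·12+357423→749463, (13,10):1925·12+32670→55770, (13,11):66·12+1925→2717, (13,12):1·12+66→78
Read c(13,9) = 749463, c(13,10) = 55770, c(13,11) = 2717, c(13,12) = 78.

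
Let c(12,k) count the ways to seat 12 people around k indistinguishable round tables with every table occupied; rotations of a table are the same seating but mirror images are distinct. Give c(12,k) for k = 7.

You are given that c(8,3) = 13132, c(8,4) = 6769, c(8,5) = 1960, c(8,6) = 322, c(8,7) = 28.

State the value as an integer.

2637558

[9] T[9,4]:8*6769+13132=67284 · T[9,5]:8*1960+6769=22449 · T[9,6]:8*322+1960=4536 · T[9,7]:8*28+322=546
[10] T[10,5]:9*22449+67284=269325 · T[10,6]:9*4536+22449=63273 · T[10,7]:9*546+4536=9450
[11] T[11,6]:10*63273+269325=902055 · T[11,7]:10*9450+63273=157773
[12] T[12,7]:11*157773+902055=2637558
Read c(12,7) = 2637558.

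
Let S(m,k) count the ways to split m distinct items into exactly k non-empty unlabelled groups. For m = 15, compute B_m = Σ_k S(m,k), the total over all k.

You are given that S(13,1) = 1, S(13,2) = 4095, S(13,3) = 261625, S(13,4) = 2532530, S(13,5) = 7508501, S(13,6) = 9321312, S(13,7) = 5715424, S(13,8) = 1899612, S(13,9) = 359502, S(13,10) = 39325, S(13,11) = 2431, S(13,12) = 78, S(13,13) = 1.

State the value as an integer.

1382958545

row 14: T[14][1]=1·1+0=1  T[14][2]=2·4095+1=8191  T[14][3]=3·261625+4095=788970  T[14][4]=4·2532530+261625=10391745  T[14][5]=5·7508501+2532530=40075035  T[14][6]=6·9321312+7508501=63436373  T[14][7]=7·5715424+9321312=49329280  T[14][8]=8·1899612+5715424=20912320  T[14][9]=9·359502+1899612=5135130  T[14][10]=10·39325+359502=752752  T[14][11]=11·2431+39325=66066  T[14][12]=12·78+2431=3367  T[14][13]=13·1+78=91  T[14][14]=14·0+1=1
row 15: T[15][1]=1·1+0=1  T[15][2]=2·8191+1=16383  T[15][3]=3·788970+8191=2375101  T[15][4]=4·10391745+788970=42355950  T[15][5]=5·40075035+10391745=210766920  T[15][6]=6·63436373+40075035=420693273  T[15][7]=7·49329280+63436373=408741333  T[15][8]=8·20912320+49329280=216627840  T[15][9]=9·5135130+20912320=67128490  T[15][10]=10·752752+5135130=12662650  T[15][11]=11·66066+752752=1479478  T[15][12]=12·3367+66066=106470  T[15][13]=13·91+3367=4550  T[15][14]=14·1+91=105  T[15][15]=15·0+1=1
B_15 = ΣS(15,k) = 1+16383+2375101+42355950+210766920+420693273+408741333+216627840+67128490+12662650+1479478+106470+4550+105+1 = 1382958545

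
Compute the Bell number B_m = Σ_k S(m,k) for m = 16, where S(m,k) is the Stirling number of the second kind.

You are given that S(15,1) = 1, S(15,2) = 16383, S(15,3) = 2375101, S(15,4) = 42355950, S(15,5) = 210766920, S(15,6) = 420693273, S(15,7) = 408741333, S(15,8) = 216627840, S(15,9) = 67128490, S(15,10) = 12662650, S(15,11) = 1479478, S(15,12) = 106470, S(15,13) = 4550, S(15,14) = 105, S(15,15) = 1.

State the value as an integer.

row 16: T[16][1]=1·1+0=1  T[16][2]=2·16383+1=32767  T[16][3]=3·2375101+16383=7141686  T[16][4]=4·42355950+2375101=171798901  T[16][5]=5·210766920+42355950=1096190550  T[16][6]=6·420693273+210766920=2734926558  T[16][7]=7·408741333+420693273=3281882604  T[16][8]=8·216627840+408741333=2141764053  T[16][9]=9·67128490+216627840=820784250  T[16][10]=10·12662650+67128490=193754990  T[16][11]=11·1479478+12662650=28936908  T[16][12]=12·106470+1479478=2757118  T[16][13]=13·4550+106470=165620  T[16][14]=14·105+4550=6020  T[16][15]=15·1+105=120  T[16][16]=16·0+1=1
B_16 = ΣS(16,k) = 1+32767+7141686+171798901+1096190550+2734926558+3281882604+2141764053+820784250+193754990+28936908+2757118+165620+6020+120+1 = 10480142147

10480142147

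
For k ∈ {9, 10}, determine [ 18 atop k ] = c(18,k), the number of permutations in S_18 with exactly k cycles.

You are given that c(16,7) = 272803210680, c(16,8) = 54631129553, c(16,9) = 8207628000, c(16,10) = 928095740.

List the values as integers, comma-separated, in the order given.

r17: T_17,8=16×54631129553+272803210680=1146901283528; T_17,9=16×8207628000+54631129553=185953177553; T_17,10=16×928095740+8207628000=23057159840
r18: T_18,9=17×185953177553+1146901283528=4308105301929; T_18,10=17×23057159840+185953177553=577924894833
Read c(18,9) = 4308105301929, c(18,10) = 577924894833.

4308105301929, 577924894833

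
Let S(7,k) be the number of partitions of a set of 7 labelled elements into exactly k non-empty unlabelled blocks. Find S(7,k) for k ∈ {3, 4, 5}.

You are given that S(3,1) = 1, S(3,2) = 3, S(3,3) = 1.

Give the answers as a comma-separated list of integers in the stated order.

301, 350, 140

i=4: T(4,1)=0+1·1=1 | T(4,2)=1+2·3=7 | T(4,3)=3+3·1=6 | T(4,4)=1+4·0=1
i=5: T(5,1)=0+1·1=1 | T(5,2)=1+2·7=15 | T(5,3)=7+3·6=25 | T(5,4)=6+4·1=10 | T(5,5)=1+5·0=1
i=6: T(6,2)=1+2·15=31 | T(6,3)=15+3·25=90 | T(6,4)=25+4·10=65 | T(6,5)=10+5·1=15
i=7: T(7,3)=31+3·90=301 | T(7,4)=90+4·65=350 | T(7,5)=65+5·15=140
Read S(7,3) = 301, S(7,4) = 350, S(7,5) = 140.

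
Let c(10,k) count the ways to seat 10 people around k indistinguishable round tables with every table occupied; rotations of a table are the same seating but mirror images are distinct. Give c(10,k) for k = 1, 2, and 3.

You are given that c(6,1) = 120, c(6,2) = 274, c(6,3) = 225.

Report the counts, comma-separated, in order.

362880, 1026576, 1172700

r7: T_7,1=6×120+0=720; T_7,2=6×274+120=1764; T_7,3=6×225+274=1624
r8: T_8,1=7×720+0=5040; T_8,2=7×1764+720=13068; T_8,3=7×1624+1764=13132
r9: T_9,1=8×5040+0=40320; T_9,2=8×13068+5040=109584; T_9,3=8×13132+13068=118124
r10: T_10,1=9×40320+0=362880; T_10,2=9×109584+40320=1026576; T_10,3=9×118124+109584=1172700
Read c(10,1) = 362880, c(10,2) = 1026576, c(10,3) = 1172700.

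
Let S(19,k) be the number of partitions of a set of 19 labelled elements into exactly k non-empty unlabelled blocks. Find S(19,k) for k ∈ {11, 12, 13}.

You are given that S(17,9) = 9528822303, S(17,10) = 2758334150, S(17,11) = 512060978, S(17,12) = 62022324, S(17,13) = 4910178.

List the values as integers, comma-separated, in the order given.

i=18: T(18,10)=9528822303+10·2758334150=37112163803 | T(18,11)=2758334150+11·512060978=8391004908 | T(18,12)=512060978+12·62022324=1256328866 | T(18,13)=62022324+13·4910178=125854638
i=19: T(19,11)=37112163803+11·8391004908=129413217791 | T(19,12)=8391004908+12·1256328866=23466951300 | T(19,13)=1256328866+13·125854638=2892439160
Read S(19,11) = 129413217791, S(19,12) = 23466951300, S(19,13) = 2892439160.

129413217791, 23466951300, 2892439160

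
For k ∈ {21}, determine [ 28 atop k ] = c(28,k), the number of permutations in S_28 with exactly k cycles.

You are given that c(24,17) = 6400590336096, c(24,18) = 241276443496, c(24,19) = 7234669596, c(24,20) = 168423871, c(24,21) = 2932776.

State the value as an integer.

71603372991150

r25: T_25,18=24×241276443496+6400590336096=12191224980000; T_25,19=24×7234669596+241276443496=414908513800; T_25,20=24×168423871+7234669596=11276842500; T_25,21=24×2932776+168423871=238810495
r26: T_26,19=25×414908513800+12191224980000=22563937825000; T_26,20=25×11276842500+414908513800=696829576300; T_26,21=25×238810495+11276842500=17247104875
r27: T_27,20=26×696829576300+22563937825000=40681506808800; T_27,21=26×17247104875+696829576300=1145254303050
r28: T_28,21=27×1145254303050+40681506808800=71603372991150
Read c(28,21) = 71603372991150.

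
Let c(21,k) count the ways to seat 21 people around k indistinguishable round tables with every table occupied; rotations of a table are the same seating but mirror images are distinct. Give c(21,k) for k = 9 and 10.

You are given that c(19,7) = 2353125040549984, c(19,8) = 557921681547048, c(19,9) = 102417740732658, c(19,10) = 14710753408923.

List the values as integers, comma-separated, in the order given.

63030812099294896, 10142299865511450

row 20: T[20][8]=19·557921681547048+2353125040549984=12953636989943896  T[20][9]=19·102417740732658+557921681547048=2503858755467550  T[20][10]=19·14710753408923+102417740732658=381922055502195
row 21: T[21][9]=20·2503858755467550+12953636989943896=63030812099294896  T[21][10]=20·381922055502195+2503858755467550=10142299865511450
Read c(21,9) = 63030812099294896, c(21,10) = 10142299865511450.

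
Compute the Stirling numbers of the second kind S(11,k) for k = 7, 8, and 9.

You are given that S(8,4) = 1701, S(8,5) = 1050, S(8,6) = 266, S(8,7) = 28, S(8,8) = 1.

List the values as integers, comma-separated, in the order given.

63987, 11880, 1155

r9: T_9,5=5×1050+1701=6951; T_9,6=6×266+1050=2646; T_9,7=7×28+266=462; T_9,8=8×1+28=36; T_9,9=9×0+1=1
r10: T_10,6=6×2646+6951=22827; T_10,7=7×462+2646=5880; T_10,8=8×36+462=750; T_10,9=9×1+36=45
r11: T_11,7=7×5880+22827=63987; T_11,8=8×750+5880=11880; T_11,9=9×45+750=1155
Read S(11,7) = 63987, S(11,8) = 11880, S(11,9) = 1155.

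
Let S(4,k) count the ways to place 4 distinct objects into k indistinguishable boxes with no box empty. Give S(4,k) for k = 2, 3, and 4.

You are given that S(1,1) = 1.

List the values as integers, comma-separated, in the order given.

7, 6, 1

@2  (2,1):1·1+0→1, (2,2):0·2+1→1
@3  (3,1):1·1+0→1, (3,2):1·2+1→3, (3,3):0·3+1→1
@4  (4,2):3·2+1→7, (4,3):1·3+3→6, (4,4):0·4+1→1
Read S(4,2) = 7, S(4,3) = 6, S(4,4) = 1.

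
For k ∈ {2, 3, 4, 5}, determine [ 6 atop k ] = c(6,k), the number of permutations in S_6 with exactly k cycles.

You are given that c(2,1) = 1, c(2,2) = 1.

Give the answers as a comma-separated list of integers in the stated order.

274, 225, 85, 15

@3  (3,1):1·2+0→2, (3,2):1·2+1→3, (3,3):0·2+1→1
@4  (4,1):2·3+0→6, (4,2):3·3+2→11, (4,3):1·3+3→6, (4,4):0·3+1→1
@5  (5,1):6·4+0→24, (5,2):11·4+6→50, (5,3):6·4+11→35, (5,4):1·4+6→10, (5,5):0·4+1→1
@6  (6,2):50·5+24→274, (6,3):35·5+50→225, (6,4):10·5+35→85, (6,5):1·5+10→15
Read c(6,2) = 274, c(6,3) = 225, c(6,4) = 85, c(6,5) = 15.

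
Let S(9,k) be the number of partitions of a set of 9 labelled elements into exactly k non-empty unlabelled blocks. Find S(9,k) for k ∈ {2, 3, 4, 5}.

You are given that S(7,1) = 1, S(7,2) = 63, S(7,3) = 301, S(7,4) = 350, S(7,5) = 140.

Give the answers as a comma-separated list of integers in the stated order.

row 8: T[8][1]=1·1+0=1  T[8][2]=2·63+1=127  T[8][3]=3·301+63=966  T[8][4]=4·350+301=1701  T[8][5]=5·140+350=1050
row 9: T[9][2]=2·127+1=255  T[9][3]=3·966+127=3025  T[9][4]=4·1701+966=7770  T[9][5]=5·1050+1701=6951
Read S(9,2) = 255, S(9,3) = 3025, S(9,4) = 7770, S(9,5) = 6951.

255, 3025, 7770, 6951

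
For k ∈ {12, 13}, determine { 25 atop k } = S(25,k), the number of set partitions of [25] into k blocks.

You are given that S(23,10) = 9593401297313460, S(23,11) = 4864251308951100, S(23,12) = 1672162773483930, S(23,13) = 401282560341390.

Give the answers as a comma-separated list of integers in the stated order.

r24: T_24,11=11×4864251308951100+9593401297313460=63100165695775560; T_24,12=12×1672162773483930+4864251308951100=24930204590758260; T_24,13=13×401282560341390+1672162773483930=6888836057922000
r25: T_25,12=12×24930204590758260+63100165695775560=362262620784874680; T_25,13=13×6888836057922000+24930204590758260=114485073343744260
Read S(25,12) = 362262620784874680, S(25,13) = 114485073343744260.

362262620784874680, 114485073343744260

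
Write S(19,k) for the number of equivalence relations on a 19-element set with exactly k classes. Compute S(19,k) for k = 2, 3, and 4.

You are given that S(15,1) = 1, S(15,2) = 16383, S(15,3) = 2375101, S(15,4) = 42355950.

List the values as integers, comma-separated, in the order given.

row 16: T[16][1]=1·1+0=1  T[16][2]=2·16383+1=32767  T[16][3]=3·2375101+16383=7141686  T[16][4]=4·42355950+2375101=171798901
row 17: T[17][1]=1·1+0=1  T[17][2]=2·32767+1=65535  T[17][3]=3·7141686+32767=21457825  T[17][4]=4·171798901+7141686=694337290
row 18: T[18][1]=1·1+0=1  T[18][2]=2·65535+1=131071  T[18][3]=3·21457825+65535=64439010  T[18][4]=4·694337290+21457825=2798806985
row 19: T[19][2]=2·131071+1=262143  T[19][3]=3·64439010+131071=193448101  T[19][4]=4·2798806985+64439010=11259666950
Read S(19,2) = 262143, S(19,3) = 193448101, S(19,4) = 11259666950.

262143, 193448101, 11259666950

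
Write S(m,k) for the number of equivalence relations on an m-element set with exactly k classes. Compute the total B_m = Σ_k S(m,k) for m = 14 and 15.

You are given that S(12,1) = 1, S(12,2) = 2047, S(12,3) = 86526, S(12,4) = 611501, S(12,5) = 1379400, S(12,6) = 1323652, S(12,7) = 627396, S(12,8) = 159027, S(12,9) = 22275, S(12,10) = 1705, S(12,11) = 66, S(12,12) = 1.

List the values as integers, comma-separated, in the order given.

i=13: T(13,1)=0+1·1=1 | T(13,2)=1+2·2047=4095 | T(13,3)=2047+3·86526=261625 | T(13,4)=86526+4·611501=2532530 | T(13,5)=611501+5·1379400=7508501 | T(13,6)=1379400+6·1323652=9321312 | T(13,7)=1323652+7·627396=5715424 | T(13,8)=627396+8·159027=1899612 | T(13,9)=159027+9·22275=359502 | T(13,10)=22275+10·1705=39325 | T(13,11)=1705+11·66=2431 | T(13,12)=66+12·1=78 | T(13,13)=1+13·0=1
i=14: T(14,1)=0+1·1=1 | T(14,2)=1+2·4095=8191 | T(14,3)=4095+3·261625=788970 | T(14,4)=261625+4·2532530=10391745 | T(14,5)=2532530+5·7508501=40075035 | T(14,6)=7508501+6·9321312=63436373 | T(14,7)=9321312+7·5715424=49329280 | T(14,8)=5715424+8·1899612=20912320 | T(14,9)=1899612+9·359502=5135130 | T(14,10)=359502+10·39325=752752 | T(14,11)=39325+11·2431=66066 | T(14,12)=2431+12·78=3367 | T(14,13)=78+13·1=91 | T(14,14)=1+14·0=1
i=15: T(15,1)=0+1·1=1 | T(15,2)=1+2·8191=16383 | T(15,3)=8191+3·788970=2375101 | T(15,4)=788970+4·10391745=42355950 | T(15,5)=10391745+5·40075035=210766920 | T(15,6)=40075035+6·63436373=420693273 | T(15,7)=63436373+7·49329280=408741333 | T(15,8)=49329280+8·20912320=216627840 | T(15,9)=20912320+9·5135130=67128490 | T(15,10)=5135130+10·752752=12662650 | T(15,11)=752752+11·66066=1479478 | T(15,12)=66066+12·3367=106470 | T(15,13)=3367+13·91=4550 | T(15,14)=91+14·1=105 | T(15,15)=1+15·0=1
B_14 = ΣS(14,k) = 1+8191+788970+10391745+40075035+63436373+49329280+20912320+5135130+752752+66066+3367+91+1 = 190899322
B_15 = ΣS(15,k) = 1+16383+2375101+42355950+210766920+420693273+408741333+216627840+67128490+12662650+1479478+106470+4550+105+1 = 1382958545

190899322, 1382958545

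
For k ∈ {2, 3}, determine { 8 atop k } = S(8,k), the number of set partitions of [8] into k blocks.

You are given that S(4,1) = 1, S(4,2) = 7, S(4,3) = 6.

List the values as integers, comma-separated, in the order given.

r5: T_5,1=1×1+0=1; T_5,2=2×7+1=15; T_5,3=3×6+7=25
r6: T_6,1=1×1+0=1; T_6,2=2×15+1=31; T_6,3=3×25+15=90
r7: T_7,1=1×1+0=1; T_7,2=2×31+1=63; T_7,3=3×90+31=301
r8: T_8,2=2×63+1=127; T_8,3=3×301+63=966
Read S(8,2) = 127, S(8,3) = 966.

127, 966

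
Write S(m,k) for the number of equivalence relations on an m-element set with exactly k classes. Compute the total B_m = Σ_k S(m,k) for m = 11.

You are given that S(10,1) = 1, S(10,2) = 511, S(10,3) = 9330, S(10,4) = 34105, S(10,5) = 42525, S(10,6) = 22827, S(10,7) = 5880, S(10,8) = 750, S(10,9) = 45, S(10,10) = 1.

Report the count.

678570

row 11: T[11][1]=1·1+0=1  T[11][2]=2·511+1=1023  T[11][3]=3·9330+511=28501  T[11][4]=4·34105+9330=145750  T[11][5]=5·42525+34105=246730  T[11][6]=6·22827+42525=179487  T[11][7]=7·5880+22827=63987  T[11][8]=8·750+5880=11880  T[11][9]=9·45+750=1155  T[11][10]=10·1+45=55  T[11][11]=11·0+1=1
B_11 = ΣS(11,k) = 1+1023+28501+145750+246730+179487+63987+11880+1155+55+1 = 678570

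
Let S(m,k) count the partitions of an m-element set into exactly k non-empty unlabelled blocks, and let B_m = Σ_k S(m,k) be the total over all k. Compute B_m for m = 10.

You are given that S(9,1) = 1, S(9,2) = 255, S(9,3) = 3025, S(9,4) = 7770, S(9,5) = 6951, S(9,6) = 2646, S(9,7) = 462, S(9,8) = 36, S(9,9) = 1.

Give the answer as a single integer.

115975

i=10: T(10,1)=0+1·1=1 | T(10,2)=1+2·255=511 | T(10,3)=255+3·3025=9330 | T(10,4)=3025+4·7770=34105 | T(10,5)=7770+5·6951=42525 | T(10,6)=6951+6·2646=22827 | T(10,7)=2646+7·462=5880 | T(10,8)=462+8·36=750 | T(10,9)=36+9·1=45 | T(10,10)=1+10·0=1
B_10 = ΣS(10,k) = 1+511+9330+34105+42525+22827+5880+750+45+1 = 115975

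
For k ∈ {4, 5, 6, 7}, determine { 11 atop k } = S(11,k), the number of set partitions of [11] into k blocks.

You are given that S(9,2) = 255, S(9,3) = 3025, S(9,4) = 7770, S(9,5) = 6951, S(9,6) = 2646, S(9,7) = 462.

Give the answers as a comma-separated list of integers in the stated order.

i=10: T(10,3)=255+3·3025=9330 | T(10,4)=3025+4·7770=34105 | T(10,5)=7770+5·6951=42525 | T(10,6)=6951+6·2646=22827 | T(10,7)=2646+7·462=5880
i=11: T(11,4)=9330+4·34105=145750 | T(11,5)=34105+5·42525=246730 | T(11,6)=42525+6·22827=179487 | T(11,7)=22827+7·5880=63987
Read S(11,4) = 145750, S(11,5) = 246730, S(11,6) = 179487, S(11,7) = 63987.

145750, 246730, 179487, 63987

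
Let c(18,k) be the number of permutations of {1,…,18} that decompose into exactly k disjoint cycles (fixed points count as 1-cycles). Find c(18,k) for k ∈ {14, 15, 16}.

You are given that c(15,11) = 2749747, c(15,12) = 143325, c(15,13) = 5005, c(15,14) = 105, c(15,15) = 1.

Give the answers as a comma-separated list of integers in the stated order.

13896582, 468180, 10812

row 16: T[16][12]=15·143325+2749747=4899622  T[16][13]=15·5005+143325=218400  T[16][14]=15·105+5005=6580  T[16][15]=15·1+105=120  T[16][16]=15·0+1=1
row 17: T[17][13]=16·218400+4899622=8394022  T[17][14]=16·6580+218400=323680  T[17][15]=16·120+6580=8500  T[17][16]=16·1+120=136
row 18: T[18][14]=17·323680+8394022=13896582  T[18][15]=17·8500+323680=468180  T[18][16]=17·136+8500=10812
Read c(18,14) = 13896582, c(18,15) = 468180, c(18,16) = 10812.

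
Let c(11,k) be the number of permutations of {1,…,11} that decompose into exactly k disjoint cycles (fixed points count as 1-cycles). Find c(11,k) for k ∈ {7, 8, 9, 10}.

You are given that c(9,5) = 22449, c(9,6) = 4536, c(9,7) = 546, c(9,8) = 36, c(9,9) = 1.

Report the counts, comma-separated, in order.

@10  (10,6):4536·9+22449→63273, (10,7):546·9+4536→9450, (10,8):36·9+546→870, (10,9):1·9+36→45, (10,10):0·9+1→1
@11  (11,7):9450·10+63273→157773, (11,8):870·10+9450→18150, (11,9):45·10+870→1320, (11,10):1·10+45→55
Read c(11,7) = 157773, c(11,8) = 18150, c(11,9) = 1320, c(11,10) = 55.

157773, 18150, 1320, 55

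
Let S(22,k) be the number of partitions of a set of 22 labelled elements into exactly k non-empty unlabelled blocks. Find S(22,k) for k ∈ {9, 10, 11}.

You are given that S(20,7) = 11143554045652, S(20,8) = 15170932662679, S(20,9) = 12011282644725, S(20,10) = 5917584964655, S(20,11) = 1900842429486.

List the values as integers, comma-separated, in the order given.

1241963303533920, 835143799377954, 366282500870286

@21  (21,8):15170932662679·8+11143554045652→132511015347084, (21,9):12011282644725·9+15170932662679→123272476465204, (21,10):5917584964655·10+12011282644725→71187132291275, (21,11):1900842429486·11+5917584964655→26826851689001
@22  (22,9):123272476465204·9+132511015347084→1241963303533920, (22,10):71187132291275·10+123272476465204→835143799377954, (22,11):26826851689001·11+71187132291275→366282500870286
Read S(22,9) = 1241963303533920, S(22,10) = 835143799377954, S(22,11) = 366282500870286.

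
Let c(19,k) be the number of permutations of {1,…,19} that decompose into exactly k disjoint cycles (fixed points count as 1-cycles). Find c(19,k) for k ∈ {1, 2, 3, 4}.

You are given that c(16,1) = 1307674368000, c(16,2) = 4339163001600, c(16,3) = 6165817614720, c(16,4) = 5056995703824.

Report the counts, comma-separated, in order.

6402373705728000, 22376988058521600, 34012249593822720, 30321254007719424

[17] T[17,1]:16*1307674368000+0=20922789888000 · T[17,2]:16*4339163001600+1307674368000=70734282393600 · T[17,3]:16*6165817614720+4339163001600=102992244837120 · T[17,4]:16*5056995703824+6165817614720=87077748875904
[18] T[18,1]:17*20922789888000+0=355687428096000 · T[18,2]:17*70734282393600+20922789888000=1223405590579200 · T[18,3]:17*102992244837120+70734282393600=1821602444624640 · T[18,4]:17*87077748875904+102992244837120=1583313975727488
[19] T[19,1]:18*355687428096000+0=6402373705728000 · T[19,2]:18*1223405590579200+355687428096000=22376988058521600 · T[19,3]:18*1821602444624640+1223405590579200=34012249593822720 · T[19,4]:18*1583313975727488+1821602444624640=30321254007719424
Read c(19,1) = 6402373705728000, c(19,2) = 22376988058521600, c(19,3) = 34012249593822720, c(19,4) = 30321254007719424.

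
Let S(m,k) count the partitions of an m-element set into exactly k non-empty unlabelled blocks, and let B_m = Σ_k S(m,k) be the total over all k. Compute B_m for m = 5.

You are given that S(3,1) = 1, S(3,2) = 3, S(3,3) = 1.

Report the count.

row 4: T[4][1]=1·1+0=1  T[4][2]=2·3+1=7  T[4][3]=3·1+3=6  T[4][4]=4·0+1=1
row 5: T[5][1]=1·1+0=1  T[5][2]=2·7+1=15  T[5][3]=3·6+7=25  T[5][4]=4·1+6=10  T[5][5]=5·0+1=1
B_5 = ΣS(5,k) = 1+15+25+10+1 = 52

52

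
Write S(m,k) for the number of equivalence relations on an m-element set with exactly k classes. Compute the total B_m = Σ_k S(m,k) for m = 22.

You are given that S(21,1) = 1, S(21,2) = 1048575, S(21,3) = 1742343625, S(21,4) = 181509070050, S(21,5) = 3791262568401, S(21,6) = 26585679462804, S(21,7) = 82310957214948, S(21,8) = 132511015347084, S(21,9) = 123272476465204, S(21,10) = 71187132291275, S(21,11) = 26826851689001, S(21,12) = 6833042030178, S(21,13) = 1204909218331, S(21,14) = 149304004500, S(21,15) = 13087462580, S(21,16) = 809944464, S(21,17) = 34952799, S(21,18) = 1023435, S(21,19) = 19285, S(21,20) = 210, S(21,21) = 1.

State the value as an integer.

[22] T[22,1]:1*1+0=1 · T[22,2]:2*1048575+1=2097151 · T[22,3]:3*1742343625+1048575=5228079450 · T[22,4]:4*181509070050+1742343625=727778623825 · T[22,5]:5*3791262568401+181509070050=19137821912055 · T[22,6]:6*26585679462804+3791262568401=163305339345225 · T[22,7]:7*82310957214948+26585679462804=602762379967440 · T[22,8]:8*132511015347084+82310957214948=1142399079991620 · T[22,9]:9*123272476465204+132511015347084=1241963303533920 · T[22,10]:10*71187132291275+123272476465204=835143799377954 · T[22,11]:11*26826851689001+71187132291275=366282500870286 · T[22,12]:12*6833042030178+26826851689001=108823356051137 · T[22,13]:13*1204909218331+6833042030178=22496861868481 · T[22,14]:14*149304004500+1204909218331=3295165281331 · T[22,15]:15*13087462580+149304004500=345615943200 · T[22,16]:16*809944464+13087462580=26046574004 · T[22,17]:17*34952799+809944464=1404142047 · T[22,18]:18*1023435+34952799=53374629 · T[22,19]:19*19285+1023435=1389850 · T[22,20]:20*210+19285=23485 · T[22,21]:21*1+210=231 · T[22,22]:22*0+1=1
B_22 = ΣS(22,k) = 1+2097151+5228079450+727778623825+19137821912055+163305339345225+602762379967440+1142399079991620+1241963303533920+835143799377954+366282500870286+108823356051137+22496861868481+3295165281331+345615943200+26046574004+1404142047+53374629+1389850+23485+231+1 = 4506715738447323

4506715738447323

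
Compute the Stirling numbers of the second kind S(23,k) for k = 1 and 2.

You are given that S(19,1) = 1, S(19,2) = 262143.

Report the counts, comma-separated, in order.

@20  (20,1):1·1+0→1, (20,2):262143·2+1→524287
@21  (21,1):1·1+0→1, (21,2):524287·2+1→1048575
@22  (22,1):1·1+0→1, (22,2):1048575·2+1→2097151
@23  (23,1):1·1+0→1, (23,2):2097151·2+1→4194303
Read S(23,1) = 1, S(23,2) = 4194303.

1, 4194303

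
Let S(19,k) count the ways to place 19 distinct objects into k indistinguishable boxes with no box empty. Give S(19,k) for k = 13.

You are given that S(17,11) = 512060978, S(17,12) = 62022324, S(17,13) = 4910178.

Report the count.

2892439160

@18  (18,12):62022324·12+512060978→1256328866, (18,13):4910178·13+62022324→125854638
@19  (19,13):125854638·13+1256328866→2892439160
Read S(19,13) = 2892439160.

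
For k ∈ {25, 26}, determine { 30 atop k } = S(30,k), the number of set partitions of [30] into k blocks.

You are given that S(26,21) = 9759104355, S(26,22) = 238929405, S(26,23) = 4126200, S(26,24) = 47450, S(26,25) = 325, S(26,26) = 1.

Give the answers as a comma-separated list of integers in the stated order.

r27: T_27,22=22×238929405+9759104355=15015551265; T_27,23=23×4126200+238929405=333832005; T_27,24=24×47450+4126200=5265000; T_27,25=25×325+47450=55575; T_27,26=26×1+325=351
r28: T_28,23=23×333832005+15015551265=22693687380; T_28,24=24×5265000+333832005=460192005; T_28,25=25×55575+5265000=6654375; T_28,26=26×351+55575=64701
r29: T_29,24=24×460192005+22693687380=33738295500; T_29,25=25×6654375+460192005=626551380; T_29,26=26×64701+6654375=8336601
r30: T_30,25=25×626551380+33738295500=49402080000; T_30,26=26×8336601+626551380=843303006
Read S(30,25) = 49402080000, S(30,26) = 843303006.

49402080000, 843303006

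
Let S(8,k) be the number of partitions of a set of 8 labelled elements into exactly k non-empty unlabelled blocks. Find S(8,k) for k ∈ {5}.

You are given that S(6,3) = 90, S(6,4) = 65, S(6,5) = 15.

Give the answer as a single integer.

1050

r7: T_7,4=4×65+90=350; T_7,5=5×15+65=140
r8: T_8,5=5×140+350=1050
Read S(8,5) = 1050.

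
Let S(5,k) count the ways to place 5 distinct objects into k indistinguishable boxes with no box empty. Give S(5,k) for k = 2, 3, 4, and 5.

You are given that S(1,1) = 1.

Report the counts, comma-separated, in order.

row 2: T[2][1]=1·1+0=1  T[2][2]=2·0+1=1
row 3: T[3][1]=1·1+0=1  T[3][2]=2·1+1=3  T[3][3]=3·0+1=1
row 4: T[4][1]=1·1+0=1  T[4][2]=2·3+1=7  T[4][3]=3·1+3=6  T[4][4]=4·0+1=1
row 5: T[5][2]=2·7+1=15  T[5][3]=3·6+7=25  T[5][4]=4·1+6=10  T[5][5]=5·0+1=1
Read S(5,2) = 15, S(5,3) = 25, S(5,4) = 10, S(5,5) = 1.

15, 25, 10, 1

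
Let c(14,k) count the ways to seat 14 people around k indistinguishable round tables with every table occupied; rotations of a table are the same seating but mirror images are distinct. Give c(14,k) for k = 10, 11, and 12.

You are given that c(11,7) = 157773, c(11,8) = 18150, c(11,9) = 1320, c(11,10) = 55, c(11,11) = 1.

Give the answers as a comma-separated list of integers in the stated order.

1474473, 91091, 3731

[12] T[12,8]:11*18150+157773=357423 · T[12,9]:11*1320+18150=32670 · T[12,10]:11*55+1320=1925 · T[12,11]:11*1+55=66 · T[12,12]:11*0+1=1
[13] T[13,9]:12*32670+357423=749463 · T[13,10]:12*1925+32670=55770 · T[13,11]:12*66+1925=2717 · T[13,12]:12*1+66=78
[14] T[14,10]:13*55770+749463=1474473 · T[14,11]:13*2717+55770=91091 · T[14,12]:13*78+2717=3731
Read c(14,10) = 1474473, c(14,11) = 91091, c(14,12) = 3731.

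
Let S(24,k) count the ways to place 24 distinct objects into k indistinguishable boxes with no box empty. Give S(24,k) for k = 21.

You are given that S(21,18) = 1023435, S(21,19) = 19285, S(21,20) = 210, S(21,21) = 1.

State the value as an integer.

r22: T_22,19=19×19285+1023435=1389850; T_22,20=20×210+19285=23485; T_22,21=21×1+210=231
r23: T_23,20=20×23485+1389850=1859550; T_23,21=21×231+23485=28336
r24: T_24,21=21×28336+1859550=2454606
Read S(24,21) = 2454606.

2454606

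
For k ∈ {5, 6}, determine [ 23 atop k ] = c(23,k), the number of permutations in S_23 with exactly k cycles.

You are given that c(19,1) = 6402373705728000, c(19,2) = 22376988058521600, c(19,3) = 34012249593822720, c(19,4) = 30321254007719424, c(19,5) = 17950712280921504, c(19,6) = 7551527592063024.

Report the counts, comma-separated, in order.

row 20: T[20][2]=19·22376988058521600+6402373705728000=431565146817638400  T[20][3]=19·34012249593822720+22376988058521600=668609730341153280  T[20][4]=19·30321254007719424+34012249593822720=610116075740491776  T[20][5]=19·17950712280921504+30321254007719424=371384787345228000  T[20][6]=19·7551527592063024+17950712280921504=161429736530118960
row 21: T[21][3]=20·668609730341153280+431565146817638400=13803759753640704000  T[21][4]=20·610116075740491776+668609730341153280=12870931245150988800  T[21][5]=20·371384787345228000+610116075740491776=8037811822645051776  T[21][6]=20·161429736530118960+371384787345228000=3599979517947607200
row 22: T[22][4]=21·12870931245150988800+13803759753640704000=284093315901811468800  T[22][5]=21·8037811822645051776+12870931245150988800=181664979520697076096  T[22][6]=21·3599979517947607200+8037811822645051776=83637381699544802976
row 23: T[23][5]=22·181664979520697076096+284093315901811468800=4280722865357147142912  T[23][6]=22·83637381699544802976+181664979520697076096=2021687376910682741568
Read c(23,5) = 4280722865357147142912, c(23,6) = 2021687376910682741568.

4280722865357147142912, 2021687376910682741568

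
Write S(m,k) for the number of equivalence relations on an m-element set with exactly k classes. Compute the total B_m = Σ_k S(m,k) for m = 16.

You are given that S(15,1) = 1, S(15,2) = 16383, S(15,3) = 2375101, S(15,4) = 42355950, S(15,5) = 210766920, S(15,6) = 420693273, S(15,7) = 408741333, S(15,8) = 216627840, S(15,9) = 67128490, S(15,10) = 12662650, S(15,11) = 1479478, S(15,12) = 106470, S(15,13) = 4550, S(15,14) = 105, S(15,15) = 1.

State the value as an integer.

10480142147

@16  (16,1):1·1+0→1, (16,2):16383·2+1→32767, (16,3):2375101·3+16383→7141686, (16,4):42355950·4+2375101→171798901, (16,5):210766920·5+42355950→1096190550, (16,6):420693273·6+210766920→2734926558, (16,7):408741333·7+420693273→3281882604, (16,8):216627840·8+408741333→2141764053, (16,9):67128490·9+216627840→820784250, (16,10):12662650·10+67128490→193754990, (16,11):1479478·11+12662650→28936908, (16,12):106470·12+1479478→2757118, (16,13):4550·13+106470→165620, (16,14):105·14+4550→6020, (16,15):1·15+105→120, (16,16):0·16+1→1
B_16 = ΣS(16,k) = 1+32767+7141686+171798901+1096190550+2734926558+3281882604+2141764053+820784250+193754990+28936908+2757118+165620+6020+120+1 = 10480142147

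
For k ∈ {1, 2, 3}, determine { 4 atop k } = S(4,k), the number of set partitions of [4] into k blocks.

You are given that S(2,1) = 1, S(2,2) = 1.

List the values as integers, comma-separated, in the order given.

1, 7, 6

[3] T[3,1]:1*1+0=1 · T[3,2]:2*1+1=3 · T[3,3]:3*0+1=1
[4] T[4,1]:1*1+0=1 · T[4,2]:2*3+1=7 · T[4,3]:3*1+3=6
Read S(4,1) = 1, S(4,2) = 7, S(4,3) = 6.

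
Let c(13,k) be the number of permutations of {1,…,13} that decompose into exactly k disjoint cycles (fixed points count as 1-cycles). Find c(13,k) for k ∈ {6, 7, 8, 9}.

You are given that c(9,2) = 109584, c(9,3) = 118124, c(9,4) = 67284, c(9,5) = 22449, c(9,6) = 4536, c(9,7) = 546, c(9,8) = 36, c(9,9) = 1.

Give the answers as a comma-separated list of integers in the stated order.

@10  (10,3):118124·9+109584→1172700, (10,4):67284·9+118124→723680, (10,5):22449·9+67284→269325, (10,6):4536·9+22449→63273, (10,7):546·9+4536→9450, (10,8):36·9+546→870, (10,9):1·9+36→45
@11  (11,4):723680·10+1172700→8409500, (11,5):269325·10+723680→3416930, (11,6):63273·10+269325→902055, (11,7):9450·10+63273→157773, (11,8):870·10+9450→18150, (11,9):45·10+870→1320
@12  (12,5):3416930·11+8409500→45995730, (12,6):902055·11+3416930→13339535, (12,7):157773·11+902055→2637558, (12,8):18150·11+157773→357423, (12,9):1320·11+18150→32670
@13  (13,6):13339535·12+45995730→206070150, (13,7):2637558·12+13339535→44990231, (13,8):357423·12+2637558→6926634, (13,9):32670·12+357423→749463
Read c(13,6) = 206070150, c(13,7) = 44990231, c(13,8) = 6926634, c(13,9) = 749463.

206070150, 44990231, 6926634, 749463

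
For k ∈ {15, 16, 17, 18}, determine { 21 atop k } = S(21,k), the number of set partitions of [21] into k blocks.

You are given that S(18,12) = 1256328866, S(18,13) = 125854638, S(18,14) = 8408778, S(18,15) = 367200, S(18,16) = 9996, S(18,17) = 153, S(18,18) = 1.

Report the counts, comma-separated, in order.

13087462580, 809944464, 34952799, 1023435

[19] T[19,13]:13*125854638+1256328866=2892439160 · T[19,14]:14*8408778+125854638=243577530 · T[19,15]:15*367200+8408778=13916778 · T[19,16]:16*9996+367200=527136 · T[19,17]:17*153+9996=12597 · T[19,18]:18*1+153=171
[20] T[20,14]:14*243577530+2892439160=6302524580 · T[20,15]:15*13916778+243577530=452329200 · T[20,16]:16*527136+13916778=22350954 · T[20,17]:17*12597+527136=741285 · T[20,18]:18*171+12597=15675
[21] T[21,15]:15*452329200+6302524580=13087462580 · T[21,16]:16*22350954+452329200=809944464 · T[21,17]:17*741285+22350954=34952799 · T[21,18]:18*15675+741285=1023435
Read S(21,15) = 13087462580, S(21,16) = 809944464, S(21,17) = 34952799, S(21,18) = 1023435.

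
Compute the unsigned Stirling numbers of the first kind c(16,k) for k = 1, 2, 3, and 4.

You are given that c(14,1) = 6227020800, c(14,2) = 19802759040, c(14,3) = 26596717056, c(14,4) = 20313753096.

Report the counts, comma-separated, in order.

1307674368000, 4339163001600, 6165817614720, 5056995703824

r15: T_15,1=14×6227020800+0=87178291200; T_15,2=14×19802759040+6227020800=283465647360; T_15,3=14×26596717056+19802759040=392156797824; T_15,4=14×20313753096+26596717056=310989260400
r16: T_16,1=15×87178291200+0=1307674368000; T_16,2=15×283465647360+87178291200=4339163001600; T_16,3=15×392156797824+283465647360=6165817614720; T_16,4=15×310989260400+392156797824=5056995703824
Read c(16,1) = 1307674368000, c(16,2) = 4339163001600, c(16,3) = 6165817614720, c(16,4) = 5056995703824.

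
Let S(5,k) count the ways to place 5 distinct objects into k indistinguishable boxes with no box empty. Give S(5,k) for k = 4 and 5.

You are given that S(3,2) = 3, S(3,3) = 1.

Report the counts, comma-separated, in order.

10, 1

row 4: T[4][3]=3·1+3=6  T[4][4]=4·0+1=1
row 5: T[5][4]=4·1+6=10  T[5][5]=5·0+1=1
Read S(5,4) = 10, S(5,5) = 1.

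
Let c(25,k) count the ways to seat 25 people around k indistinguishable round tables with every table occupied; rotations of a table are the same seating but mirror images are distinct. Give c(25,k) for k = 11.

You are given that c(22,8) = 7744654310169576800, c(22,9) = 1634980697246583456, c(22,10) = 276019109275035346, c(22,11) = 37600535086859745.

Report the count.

r23: T_23,9=22×1634980697246583456+7744654310169576800=43714229649594412832; T_23,10=22×276019109275035346+1634980697246583456=7707401101297361068; T_23,11=22×37600535086859745+276019109275035346=1103230881185949736
r24: T_24,10=23×7707401101297361068+43714229649594412832=220984454979433717396; T_24,11=23×1103230881185949736+7707401101297361068=33081711368574204996
r25: T_25,11=24×33081711368574204996+220984454979433717396=1014945527825214637300
Read c(25,11) = 1014945527825214637300.

1014945527825214637300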